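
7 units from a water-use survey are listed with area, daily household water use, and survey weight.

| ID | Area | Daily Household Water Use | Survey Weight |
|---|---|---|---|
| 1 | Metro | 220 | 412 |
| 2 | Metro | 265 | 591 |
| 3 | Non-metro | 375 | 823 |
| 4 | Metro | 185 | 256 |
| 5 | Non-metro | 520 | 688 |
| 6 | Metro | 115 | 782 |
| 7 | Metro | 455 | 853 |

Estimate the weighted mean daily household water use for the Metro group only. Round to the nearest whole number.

Metro rows: 1, 2, 4, 6, 7
Weighted sum = 220×412 + 265×591 + 185×256 + 115×782 + 455×853
  = 772660
Sum of weights = 412 + 591 + 256 + 782 + 853 = 2894
Weighted mean = 772660 / 2894 = 266.98687

267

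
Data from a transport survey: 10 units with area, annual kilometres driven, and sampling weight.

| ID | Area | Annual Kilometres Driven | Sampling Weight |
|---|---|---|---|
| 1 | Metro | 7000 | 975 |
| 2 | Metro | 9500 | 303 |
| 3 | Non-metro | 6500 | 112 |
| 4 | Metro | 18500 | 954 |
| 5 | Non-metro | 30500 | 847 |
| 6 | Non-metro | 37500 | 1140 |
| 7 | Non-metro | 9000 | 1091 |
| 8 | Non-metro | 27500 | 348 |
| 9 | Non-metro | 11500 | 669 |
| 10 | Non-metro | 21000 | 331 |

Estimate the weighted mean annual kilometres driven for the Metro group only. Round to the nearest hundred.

12300

Metro rows: 1, 2, 4
Weighted sum = 7000×975 + 9500×303 + 18500×954
  = 27352500
Sum of weights = 975 + 303 + 954 = 2232
Weighted mean = 27352500 / 2232 = 12254.704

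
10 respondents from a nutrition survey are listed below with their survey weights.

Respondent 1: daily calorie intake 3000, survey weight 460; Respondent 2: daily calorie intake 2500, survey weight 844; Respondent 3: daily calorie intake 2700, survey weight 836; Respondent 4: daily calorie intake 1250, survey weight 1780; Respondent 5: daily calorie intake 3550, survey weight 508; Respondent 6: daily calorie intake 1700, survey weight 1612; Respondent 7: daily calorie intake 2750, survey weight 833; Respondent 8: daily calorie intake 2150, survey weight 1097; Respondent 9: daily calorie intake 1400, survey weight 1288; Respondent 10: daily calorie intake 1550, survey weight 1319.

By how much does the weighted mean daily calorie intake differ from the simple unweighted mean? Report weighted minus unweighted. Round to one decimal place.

-268.3

Unweighted sum = 3000 + 2500 + 2700 + 1250 + 3550 + 1700 + 2750 + 2150 + 1400 + 1550 = 22550
Unweighted mean = 22550 / 10 = 2255
Weighted sum = 3000×460 + 2500×844 + 2700×836 + 1250×1780 + 3550×508 + 1700×1612 + 2750×833 + 2150×1097 + 1400×1288 + 1550×1319
  = 1380000 + 2110000 + 2257200 + 2225000 + 1803400 + 2740400 + 2290750 + 2358550 + 1803200 + 2044450 = 21012950
Sum of weights = 460 + 844 + 836 + 1780 + 508 + 1612 + 833 + 1097 + 1288 + 1319 = 10577
Weighted mean = 21012950 / 10577 = 1986.6645
Difference (weighted minus unweighted) = -268.33554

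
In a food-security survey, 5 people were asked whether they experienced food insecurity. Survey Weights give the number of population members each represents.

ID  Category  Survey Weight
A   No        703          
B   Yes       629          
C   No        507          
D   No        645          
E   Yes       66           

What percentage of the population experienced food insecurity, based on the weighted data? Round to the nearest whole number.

27

Sum of weights for 'Yes' = 629 + 66 = 695
Total weight = 2550
Weighted proportion = 695 / 2550 = 0.27254902 → 27.254902%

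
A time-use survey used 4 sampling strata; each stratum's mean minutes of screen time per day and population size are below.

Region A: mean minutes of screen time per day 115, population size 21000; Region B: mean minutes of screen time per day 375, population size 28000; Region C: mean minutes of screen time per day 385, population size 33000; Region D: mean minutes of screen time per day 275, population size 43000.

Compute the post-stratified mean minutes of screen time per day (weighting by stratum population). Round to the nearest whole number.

Σ Nₕ·x̄ₕ = 115×21000 + 375×28000 + 385×33000 + 275×43000
  = 2415000 + 10500000 + 12705000 + 11825000 = 37445000
Σ Nₕ = 125000
Overall mean = 37445000 / 125000 = 299.56

300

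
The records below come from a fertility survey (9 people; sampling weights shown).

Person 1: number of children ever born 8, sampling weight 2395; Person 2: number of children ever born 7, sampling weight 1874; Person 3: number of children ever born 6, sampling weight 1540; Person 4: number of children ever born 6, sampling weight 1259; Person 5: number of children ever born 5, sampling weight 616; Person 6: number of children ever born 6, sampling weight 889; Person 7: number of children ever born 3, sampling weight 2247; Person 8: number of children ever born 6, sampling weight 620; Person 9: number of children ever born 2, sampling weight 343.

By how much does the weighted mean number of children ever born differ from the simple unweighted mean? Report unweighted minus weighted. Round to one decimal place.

-0.4

Unweighted sum = 49
Unweighted mean = 49 / 9 = 5.4444444
Weighted sum = 8×2395 + 7×1874 + 6×1540 + 6×1259 + 5×616 + 6×889 + 3×2247 + 6×620 + 2×343
  = 68633
Sum of weights = 11783
Weighted mean = 68633 / 11783 = 5.8247475
Difference (unweighted minus weighted) = -0.38030307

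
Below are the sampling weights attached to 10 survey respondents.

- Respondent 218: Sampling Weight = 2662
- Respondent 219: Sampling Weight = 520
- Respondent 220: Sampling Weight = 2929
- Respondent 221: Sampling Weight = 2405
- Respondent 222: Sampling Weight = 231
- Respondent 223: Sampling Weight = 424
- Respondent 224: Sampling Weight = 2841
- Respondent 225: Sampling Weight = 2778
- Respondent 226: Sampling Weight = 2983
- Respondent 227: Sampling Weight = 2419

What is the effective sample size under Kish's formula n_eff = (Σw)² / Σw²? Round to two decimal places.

Σ wᵢ = 2662 + 520 + 2929 + 2405 + 231 + 424 + 2841 + 2778 + 2983 + 2419 = 20192
Σ wᵢ² = 7086244 + 270400 + 8579041 + 5784025 + 53361 + 179776 + 8071281 + 7717284 + 8898289 + 5851561 = 52491262
n_eff = 20192² / 52491262 = 407716864 / 52491262 = 7.7673283

7.77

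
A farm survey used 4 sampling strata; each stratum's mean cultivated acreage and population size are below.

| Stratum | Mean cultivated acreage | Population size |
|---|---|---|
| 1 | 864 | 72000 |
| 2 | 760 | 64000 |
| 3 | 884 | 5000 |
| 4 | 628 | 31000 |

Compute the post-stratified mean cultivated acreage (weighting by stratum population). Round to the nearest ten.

Σ Nₕ·x̄ₕ = 864×72000 + 760×64000 + 884×5000 + 628×31000
  = 62208000 + 48640000 + 4420000 + 19468000 = 134736000
Σ Nₕ = 72000 + 64000 + 5000 + 31000 = 172000
Overall mean = 134736000 / 172000 = 783.34884

780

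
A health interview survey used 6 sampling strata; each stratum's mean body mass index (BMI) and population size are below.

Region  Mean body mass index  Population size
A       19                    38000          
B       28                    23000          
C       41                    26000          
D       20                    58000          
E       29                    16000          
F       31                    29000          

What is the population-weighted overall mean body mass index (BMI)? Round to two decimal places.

Σ Nₕ·x̄ₕ = 19×38000 + 28×23000 + 41×26000 + 20×58000 + 29×16000 + 31×29000
  = 722000 + 644000 + 1066000 + 1160000 + 464000 + 899000 = 4955000
Σ Nₕ = 38000 + 23000 + 26000 + 58000 + 16000 + 29000 = 190000
Overall mean = 4955000 / 190000 = 26.078947

26.08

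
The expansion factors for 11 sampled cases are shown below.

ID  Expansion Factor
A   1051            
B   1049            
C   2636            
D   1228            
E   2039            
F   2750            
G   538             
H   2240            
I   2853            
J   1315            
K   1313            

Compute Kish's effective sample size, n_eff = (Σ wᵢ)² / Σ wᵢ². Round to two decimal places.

Σ wᵢ = 1051 + 1049 + 2636 + 1228 + 2039 + 2750 + 538 + 2240 + 2853 + 1315 + 1313 = 19012
Σ wᵢ² = 39281350
n_eff = 19012² / 39281350 = 361456144 / 39281350 = 9.2017241

9.20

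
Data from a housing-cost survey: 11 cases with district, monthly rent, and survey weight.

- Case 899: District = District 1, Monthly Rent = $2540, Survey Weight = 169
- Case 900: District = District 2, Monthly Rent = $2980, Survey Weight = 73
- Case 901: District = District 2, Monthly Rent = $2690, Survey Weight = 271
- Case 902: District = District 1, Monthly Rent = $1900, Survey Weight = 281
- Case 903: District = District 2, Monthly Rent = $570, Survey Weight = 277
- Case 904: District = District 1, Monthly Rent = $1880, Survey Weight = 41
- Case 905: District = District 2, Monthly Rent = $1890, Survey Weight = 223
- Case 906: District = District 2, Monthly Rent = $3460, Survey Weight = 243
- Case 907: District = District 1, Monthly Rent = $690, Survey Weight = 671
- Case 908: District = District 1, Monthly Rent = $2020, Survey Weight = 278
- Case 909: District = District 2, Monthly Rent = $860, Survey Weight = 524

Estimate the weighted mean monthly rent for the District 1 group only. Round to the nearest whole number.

District 1 rows: 899, 902, 904, 907, 908
Weighted sum = 2540×169 + 1900×281 + 1880×41 + 690×671 + 2020×278
  = 429260 + 533900 + 77080 + 462990 + 561560 = 2064790
Sum of weights = 169 + 281 + 41 + 671 + 278 = 1440
Weighted mean = 2064790 / 1440 = 1433.8819

1434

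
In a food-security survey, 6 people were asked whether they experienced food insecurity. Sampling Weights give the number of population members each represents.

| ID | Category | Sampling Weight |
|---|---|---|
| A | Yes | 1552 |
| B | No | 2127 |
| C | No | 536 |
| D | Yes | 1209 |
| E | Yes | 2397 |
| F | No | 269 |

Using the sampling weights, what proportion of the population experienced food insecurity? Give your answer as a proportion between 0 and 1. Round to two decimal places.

0.64

Sum of weights for 'Yes' = 1552 + 1209 + 2397 = 5158
Total weight = 8090
Weighted proportion = 5158 / 8090 = 0.63757726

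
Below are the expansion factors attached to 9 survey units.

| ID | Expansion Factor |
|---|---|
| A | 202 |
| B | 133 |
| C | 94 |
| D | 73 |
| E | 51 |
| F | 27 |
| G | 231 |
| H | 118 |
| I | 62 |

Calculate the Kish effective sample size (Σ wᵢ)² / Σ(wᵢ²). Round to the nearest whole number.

7

Σ wᵢ = 991
Σ wᵢ² = 40804 + 17689 + 8836 + 5329 + 2601 + 729 + 53361 + 13924 + 3844 = 147117
n_eff = 991² / 147117 = 982081 / 147117 = 6.67551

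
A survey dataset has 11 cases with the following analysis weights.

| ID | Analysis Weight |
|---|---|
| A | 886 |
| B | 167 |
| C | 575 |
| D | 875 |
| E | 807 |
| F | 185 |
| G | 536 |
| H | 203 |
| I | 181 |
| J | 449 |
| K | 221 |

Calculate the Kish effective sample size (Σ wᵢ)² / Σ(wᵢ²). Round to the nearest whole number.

Σ wᵢ = 886 + 167 + 575 + 875 + 807 + 185 + 536 + 203 + 181 + 449 + 221 = 5085
Σ wᵢ² = 3206317
n_eff = 5085² / 3206317 = 25857225 / 3206317 = 8.0644631

8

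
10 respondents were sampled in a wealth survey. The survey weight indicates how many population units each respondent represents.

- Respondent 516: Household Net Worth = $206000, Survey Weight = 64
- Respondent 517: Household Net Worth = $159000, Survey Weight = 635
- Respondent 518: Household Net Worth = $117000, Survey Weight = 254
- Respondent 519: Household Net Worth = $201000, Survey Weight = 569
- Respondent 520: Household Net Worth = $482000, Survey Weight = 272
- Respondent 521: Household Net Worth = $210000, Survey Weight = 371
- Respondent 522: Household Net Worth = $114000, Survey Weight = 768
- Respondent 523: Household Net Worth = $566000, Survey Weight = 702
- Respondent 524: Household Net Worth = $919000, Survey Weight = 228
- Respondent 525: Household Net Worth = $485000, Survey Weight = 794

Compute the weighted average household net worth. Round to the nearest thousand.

Weighted sum = 206000×64 + 159000×635 + 117000×254 + 201000×569 + 482000×272 + 210000×371 + 114000×768 + 566000×702 + 919000×228 + 485000×794
  = 13184000 + 100965000 + 29718000 + 114369000 + 131104000 + 77910000 + 87552000 + 397332000 + 209532000 + 385090000 = 1546756000
Sum of weights = 4657
Weighted mean = 1546756000 / 4657 = 332135.71

332000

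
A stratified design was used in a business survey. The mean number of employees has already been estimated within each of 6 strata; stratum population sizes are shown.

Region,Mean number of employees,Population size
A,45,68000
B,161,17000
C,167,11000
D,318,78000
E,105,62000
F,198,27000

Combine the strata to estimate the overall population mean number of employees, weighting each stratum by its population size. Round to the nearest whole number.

Σ Nₕ·x̄ₕ = 44294000
Σ Nₕ = 68000 + 17000 + 11000 + 78000 + 62000 + 27000 = 263000
Overall mean = 44294000 / 263000 = 168.41825

168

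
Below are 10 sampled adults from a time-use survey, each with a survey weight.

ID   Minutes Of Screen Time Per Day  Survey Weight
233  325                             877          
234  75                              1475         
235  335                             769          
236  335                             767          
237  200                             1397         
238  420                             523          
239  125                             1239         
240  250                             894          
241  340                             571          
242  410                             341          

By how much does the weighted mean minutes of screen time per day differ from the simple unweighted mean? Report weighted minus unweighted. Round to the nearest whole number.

Unweighted sum = 2815
Unweighted mean = 2815 / 10 = 281.5
Weighted sum = 325×877 + 75×1475 + 335×769 + 335×767 + 200×1397 + 420×523 + 125×1239 + 250×894 + 340×571 + 410×341
  = 285025 + 110625 + 257615 + 256945 + 279400 + 219660 + 154875 + 223500 + 194140 + 139810 = 2121595
Sum of weights = 877 + 1475 + 769 + 767 + 1397 + 523 + 1239 + 894 + 571 + 341 = 8853
Weighted mean = 2121595 / 8853 = 239.64701
Difference (weighted minus unweighted) = -41.852988

-42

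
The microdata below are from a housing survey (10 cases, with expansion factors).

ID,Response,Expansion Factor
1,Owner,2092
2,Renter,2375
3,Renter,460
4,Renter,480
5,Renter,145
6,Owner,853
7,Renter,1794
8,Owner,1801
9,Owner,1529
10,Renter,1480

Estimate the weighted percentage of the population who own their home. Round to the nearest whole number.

48

Sum of weights for 'Owner' = 2092 + 853 + 1801 + 1529 = 6275
Total weight = 2092 + 2375 + 460 + 480 + 145 + 853 + 1794 + 1801 + 1529 + 1480 = 13009
Weighted proportion = 6275 / 13009 = 0.48235837 → 48.235837%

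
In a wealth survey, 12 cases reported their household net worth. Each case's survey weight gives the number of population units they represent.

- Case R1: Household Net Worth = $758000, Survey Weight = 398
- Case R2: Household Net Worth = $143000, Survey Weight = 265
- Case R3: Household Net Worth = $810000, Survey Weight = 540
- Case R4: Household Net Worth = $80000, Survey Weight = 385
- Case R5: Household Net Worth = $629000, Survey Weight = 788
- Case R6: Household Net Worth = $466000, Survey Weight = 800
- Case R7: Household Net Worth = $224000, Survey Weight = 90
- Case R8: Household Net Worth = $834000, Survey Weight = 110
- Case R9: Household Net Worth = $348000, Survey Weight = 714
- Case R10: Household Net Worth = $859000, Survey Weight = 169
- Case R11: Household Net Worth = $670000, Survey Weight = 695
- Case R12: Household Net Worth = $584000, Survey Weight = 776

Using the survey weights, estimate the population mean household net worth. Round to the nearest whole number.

Weighted sum = 3100608000
Sum of weights = 398 + 265 + 540 + 385 + 788 + 800 + 90 + 110 + 714 + 169 + 695 + 776 = 5730
Weighted mean = 3100608000 / 5730 = 541118.32

541118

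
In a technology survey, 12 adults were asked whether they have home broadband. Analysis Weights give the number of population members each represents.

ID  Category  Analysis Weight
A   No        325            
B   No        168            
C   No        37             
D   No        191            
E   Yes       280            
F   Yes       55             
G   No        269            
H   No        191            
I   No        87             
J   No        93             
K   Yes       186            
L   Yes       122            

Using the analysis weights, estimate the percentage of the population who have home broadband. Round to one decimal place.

32.1

Sum of weights for 'Yes' = 280 + 55 + 186 + 122 = 643
Total weight = 325 + 168 + 37 + 191 + 280 + 55 + 269 + 191 + 87 + 93 + 186 + 122 = 2004
Weighted proportion = 643 / 2004 = 0.32085828 → 32.085828%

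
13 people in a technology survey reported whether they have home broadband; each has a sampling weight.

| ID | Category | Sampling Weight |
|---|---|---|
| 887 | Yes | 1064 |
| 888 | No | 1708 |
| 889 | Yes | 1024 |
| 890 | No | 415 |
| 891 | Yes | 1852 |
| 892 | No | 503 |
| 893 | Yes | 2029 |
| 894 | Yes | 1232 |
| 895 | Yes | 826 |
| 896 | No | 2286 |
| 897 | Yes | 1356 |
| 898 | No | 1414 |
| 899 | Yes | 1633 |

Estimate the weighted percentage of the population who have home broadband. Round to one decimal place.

Sum of weights for 'Yes' = 1064 + 1024 + 1852 + 2029 + 1232 + 826 + 1356 + 1633 = 11016
Total weight = 17342
Weighted proportion = 11016 / 17342 = 0.63522085 → 63.522085%

63.5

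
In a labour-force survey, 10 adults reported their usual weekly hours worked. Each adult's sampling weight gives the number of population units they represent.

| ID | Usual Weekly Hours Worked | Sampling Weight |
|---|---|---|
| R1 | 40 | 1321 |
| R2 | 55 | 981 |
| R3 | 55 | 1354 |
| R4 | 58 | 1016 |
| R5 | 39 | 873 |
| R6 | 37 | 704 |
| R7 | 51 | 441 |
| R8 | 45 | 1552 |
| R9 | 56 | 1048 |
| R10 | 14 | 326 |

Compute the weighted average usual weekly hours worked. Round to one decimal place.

47.4

Weighted sum = 40×1321 + 55×981 + 55×1354 + 58×1016 + 39×873 + 37×704 + 51×441 + 45×1552 + 56×1048 + 14×326
  = 455871
Sum of weights = 1321 + 981 + 1354 + 1016 + 873 + 704 + 441 + 1552 + 1048 + 326 = 9616
Weighted mean = 455871 / 9616 = 47.40755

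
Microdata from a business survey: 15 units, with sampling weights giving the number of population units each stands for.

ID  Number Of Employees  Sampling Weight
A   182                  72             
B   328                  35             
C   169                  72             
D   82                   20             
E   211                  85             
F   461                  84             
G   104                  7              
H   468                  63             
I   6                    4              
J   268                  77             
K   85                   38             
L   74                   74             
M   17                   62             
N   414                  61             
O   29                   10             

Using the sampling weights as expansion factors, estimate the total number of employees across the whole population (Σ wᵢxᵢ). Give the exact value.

181227

Weighted total = 181227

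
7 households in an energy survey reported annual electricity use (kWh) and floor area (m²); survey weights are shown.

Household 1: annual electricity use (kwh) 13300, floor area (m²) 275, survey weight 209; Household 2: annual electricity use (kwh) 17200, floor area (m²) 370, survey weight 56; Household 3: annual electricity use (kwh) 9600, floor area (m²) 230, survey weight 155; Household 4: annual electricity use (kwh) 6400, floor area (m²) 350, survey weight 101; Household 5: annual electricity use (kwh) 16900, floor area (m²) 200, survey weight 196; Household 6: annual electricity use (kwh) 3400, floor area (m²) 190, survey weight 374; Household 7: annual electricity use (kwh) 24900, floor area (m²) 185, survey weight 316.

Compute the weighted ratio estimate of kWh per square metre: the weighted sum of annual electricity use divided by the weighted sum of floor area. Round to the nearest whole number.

58

Σ wᵢ·y = 13300×209 + 17200×56 + 9600×155 + 6400×101 + 16900×196 + 3400×374 + 24900×316
  = 2779700 + 963200 + 1488000 + 646400 + 3312400 + 1271600 + 7868400 = 18329700
Σ wᵢ·x = 317915
Ratio = 18329700 / 317915 = 57.655977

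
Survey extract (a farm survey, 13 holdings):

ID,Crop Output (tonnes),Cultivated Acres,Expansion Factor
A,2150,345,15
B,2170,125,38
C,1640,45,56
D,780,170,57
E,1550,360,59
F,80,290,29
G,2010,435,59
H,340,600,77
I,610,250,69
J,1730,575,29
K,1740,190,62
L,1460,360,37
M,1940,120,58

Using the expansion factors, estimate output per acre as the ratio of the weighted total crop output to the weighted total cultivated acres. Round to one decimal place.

Σ wᵢ·y = 856230
Σ wᵢ·x = 189635
Ratio = 856230 / 189635 = 4.5151475

4.5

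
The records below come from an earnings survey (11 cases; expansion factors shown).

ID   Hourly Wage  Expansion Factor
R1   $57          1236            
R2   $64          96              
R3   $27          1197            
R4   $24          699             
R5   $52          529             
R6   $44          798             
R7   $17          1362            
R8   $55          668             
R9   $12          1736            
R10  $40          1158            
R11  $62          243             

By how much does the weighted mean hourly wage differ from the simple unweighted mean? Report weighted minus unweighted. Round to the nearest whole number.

Unweighted sum = 454
Unweighted mean = 454 / 11 = 41.272727
Weighted sum = 57×1236 + 64×96 + 27×1197 + 24×699 + 52×529 + 44×798 + 17×1362 + 55×668 + 12×1736 + 40×1158 + 62×243
  = 330423
Sum of weights = 1236 + 96 + 1197 + 699 + 529 + 798 + 1362 + 668 + 1736 + 1158 + 243 = 9722
Weighted mean = 330423 / 9722 = 33.987143
Difference (weighted minus unweighted) = -7.2855847

-7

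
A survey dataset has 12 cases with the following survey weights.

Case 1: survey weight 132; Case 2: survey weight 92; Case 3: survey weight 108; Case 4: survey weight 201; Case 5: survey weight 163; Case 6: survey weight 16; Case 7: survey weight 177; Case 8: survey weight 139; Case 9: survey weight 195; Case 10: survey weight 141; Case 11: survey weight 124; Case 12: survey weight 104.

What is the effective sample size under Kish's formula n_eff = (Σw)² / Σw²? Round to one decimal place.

10.6

Σ wᵢ = 132 + 92 + 108 + 201 + 163 + 16 + 177 + 139 + 195 + 141 + 124 + 104 = 1592
Σ wᵢ² = 239526
n_eff = 1592² / 239526 = 2534464 / 239526 = 10.581164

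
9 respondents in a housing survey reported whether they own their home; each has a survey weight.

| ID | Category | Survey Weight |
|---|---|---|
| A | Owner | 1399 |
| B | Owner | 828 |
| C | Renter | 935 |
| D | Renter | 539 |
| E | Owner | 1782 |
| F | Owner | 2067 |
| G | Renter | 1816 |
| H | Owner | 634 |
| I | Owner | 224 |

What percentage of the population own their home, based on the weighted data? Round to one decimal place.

67.8

Sum of weights for 'Owner' = 1399 + 828 + 1782 + 2067 + 634 + 224 = 6934
Total weight = 1399 + 828 + 935 + 539 + 1782 + 2067 + 1816 + 634 + 224 = 10224
Weighted proportion = 6934 / 10224 = 0.67820814 → 67.820814%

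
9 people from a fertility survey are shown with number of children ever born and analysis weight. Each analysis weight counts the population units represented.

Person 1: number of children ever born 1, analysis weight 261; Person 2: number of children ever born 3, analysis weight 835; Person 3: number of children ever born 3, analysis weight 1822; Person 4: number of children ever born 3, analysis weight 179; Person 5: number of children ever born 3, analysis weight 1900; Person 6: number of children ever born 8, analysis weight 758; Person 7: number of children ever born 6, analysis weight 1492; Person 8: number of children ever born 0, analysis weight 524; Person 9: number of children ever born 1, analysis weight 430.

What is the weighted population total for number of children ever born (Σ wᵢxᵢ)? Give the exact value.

29915

Weighted total = 1×261 + 3×835 + 3×1822 + 3×179 + 3×1900 + 8×758 + 6×1492 + 0×524 + 1×430
  = 261 + 2505 + 5466 + 537 + 5700 + 6064 + 8952 + 0 + 430 = 29915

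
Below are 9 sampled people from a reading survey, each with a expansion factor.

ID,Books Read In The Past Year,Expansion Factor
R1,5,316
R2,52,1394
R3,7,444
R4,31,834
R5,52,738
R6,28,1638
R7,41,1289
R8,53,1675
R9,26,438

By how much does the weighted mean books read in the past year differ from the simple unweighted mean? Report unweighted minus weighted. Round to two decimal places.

Unweighted sum = 5 + 52 + 7 + 31 + 52 + 28 + 41 + 53 + 26 = 295
Unweighted mean = 295 / 9 = 32.777778
Weighted sum = 5×316 + 52×1394 + 7×444 + 31×834 + 52×738 + 28×1638 + 41×1289 + 53×1675 + 26×438
  = 340282
Sum of weights = 316 + 1394 + 444 + 834 + 738 + 1638 + 1289 + 1675 + 438 = 8766
Weighted mean = 340282 / 8766 = 38.818389
Difference (unweighted minus weighted) = -6.0406115

-6.04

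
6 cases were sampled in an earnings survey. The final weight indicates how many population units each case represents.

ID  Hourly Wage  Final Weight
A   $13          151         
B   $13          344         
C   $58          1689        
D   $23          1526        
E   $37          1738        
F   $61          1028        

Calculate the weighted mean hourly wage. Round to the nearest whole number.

Weighted sum = 13×151 + 13×344 + 58×1689 + 23×1526 + 37×1738 + 61×1028
  = 1963 + 4472 + 97962 + 35098 + 64306 + 62708 = 266509
Sum of weights = 151 + 344 + 1689 + 1526 + 1738 + 1028 = 6476
Weighted mean = 266509 / 6476 = 41.153335

41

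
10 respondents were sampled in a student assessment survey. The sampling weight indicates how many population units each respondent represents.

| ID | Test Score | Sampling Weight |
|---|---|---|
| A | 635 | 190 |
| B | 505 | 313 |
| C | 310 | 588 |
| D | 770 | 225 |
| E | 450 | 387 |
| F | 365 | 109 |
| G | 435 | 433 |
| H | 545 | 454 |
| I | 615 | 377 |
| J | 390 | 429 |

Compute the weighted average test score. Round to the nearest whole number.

Weighted sum = 1683130
Sum of weights = 190 + 313 + 588 + 225 + 387 + 109 + 433 + 454 + 377 + 429 = 3505
Weighted mean = 1683130 / 3505 = 480.20827

480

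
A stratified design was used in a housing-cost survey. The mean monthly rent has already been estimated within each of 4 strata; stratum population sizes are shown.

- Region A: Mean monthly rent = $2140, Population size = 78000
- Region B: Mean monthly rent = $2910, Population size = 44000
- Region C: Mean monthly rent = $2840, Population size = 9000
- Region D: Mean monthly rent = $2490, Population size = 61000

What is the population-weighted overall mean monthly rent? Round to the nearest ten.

Σ Nₕ·x̄ₕ = 2140×78000 + 2910×44000 + 2840×9000 + 2490×61000
  = 166920000 + 128040000 + 25560000 + 151890000 = 472410000
Σ Nₕ = 78000 + 44000 + 9000 + 61000 = 192000
Overall mean = 472410000 / 192000 = 2460.4688

2460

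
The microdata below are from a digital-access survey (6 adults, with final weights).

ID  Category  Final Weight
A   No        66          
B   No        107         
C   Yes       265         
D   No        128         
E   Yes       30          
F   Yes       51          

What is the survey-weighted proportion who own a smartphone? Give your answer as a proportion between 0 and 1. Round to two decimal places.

Sum of weights for 'Yes' = 265 + 30 + 51 = 346
Total weight = 66 + 107 + 265 + 128 + 30 + 51 = 647
Weighted proportion = 346 / 647 = 0.53477589

0.53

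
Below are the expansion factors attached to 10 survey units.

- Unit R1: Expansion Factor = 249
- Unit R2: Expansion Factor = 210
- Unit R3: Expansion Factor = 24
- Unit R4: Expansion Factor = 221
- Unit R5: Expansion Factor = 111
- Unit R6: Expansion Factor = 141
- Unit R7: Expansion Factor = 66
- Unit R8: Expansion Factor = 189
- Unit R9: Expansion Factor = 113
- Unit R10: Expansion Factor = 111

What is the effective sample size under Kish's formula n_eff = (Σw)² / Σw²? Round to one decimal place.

Σ wᵢ = 249 + 210 + 24 + 221 + 111 + 141 + 66 + 189 + 113 + 111 = 1435
Σ wᵢ² = 62001 + 44100 + 576 + 48841 + 12321 + 19881 + 4356 + 35721 + 12769 + 12321 = 252887
n_eff = 1435² / 252887 = 2059225 / 252887 = 8.1428662

8.1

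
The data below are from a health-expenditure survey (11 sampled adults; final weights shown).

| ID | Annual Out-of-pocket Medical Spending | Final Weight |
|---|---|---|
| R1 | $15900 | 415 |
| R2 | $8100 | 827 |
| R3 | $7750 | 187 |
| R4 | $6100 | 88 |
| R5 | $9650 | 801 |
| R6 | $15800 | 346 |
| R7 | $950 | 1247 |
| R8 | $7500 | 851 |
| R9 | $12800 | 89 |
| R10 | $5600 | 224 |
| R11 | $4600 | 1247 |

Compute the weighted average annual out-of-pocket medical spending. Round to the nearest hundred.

7000

Weighted sum = 15900×415 + 8100×827 + 7750×187 + 6100×88 + 9650×801 + 15800×346 + 950×1247 + 7500×851 + 12800×89 + 5600×224 + 4600×1247
  = 6598500 + 6698700 + 1449250 + 536800 + 7729650 + 5466800 + 1184650 + 6382500 + 1139200 + 1254400 + 5736200 = 44176650
Sum of weights = 415 + 827 + 187 + 88 + 801 + 346 + 1247 + 851 + 89 + 224 + 1247 = 6322
Weighted mean = 44176650 / 6322 = 6987.7649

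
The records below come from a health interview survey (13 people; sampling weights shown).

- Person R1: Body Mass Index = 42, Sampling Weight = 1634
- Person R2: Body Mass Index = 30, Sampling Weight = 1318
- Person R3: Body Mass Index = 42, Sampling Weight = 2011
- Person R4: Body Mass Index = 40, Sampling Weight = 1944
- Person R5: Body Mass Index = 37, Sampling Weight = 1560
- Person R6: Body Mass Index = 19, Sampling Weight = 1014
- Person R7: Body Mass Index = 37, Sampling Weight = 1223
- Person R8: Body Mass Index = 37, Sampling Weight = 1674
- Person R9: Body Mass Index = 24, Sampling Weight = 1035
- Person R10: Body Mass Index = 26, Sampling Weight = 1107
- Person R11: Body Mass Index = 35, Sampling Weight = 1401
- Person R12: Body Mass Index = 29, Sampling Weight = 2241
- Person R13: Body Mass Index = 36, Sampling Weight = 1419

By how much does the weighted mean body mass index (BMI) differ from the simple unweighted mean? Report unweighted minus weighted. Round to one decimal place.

-1.0

Unweighted sum = 434
Unweighted mean = 434 / 13 = 33.384615
Weighted sum = 673295
Sum of weights = 19581
Weighted mean = 673295 / 19581 = 34.385118
Difference (unweighted minus weighted) = -1.0005028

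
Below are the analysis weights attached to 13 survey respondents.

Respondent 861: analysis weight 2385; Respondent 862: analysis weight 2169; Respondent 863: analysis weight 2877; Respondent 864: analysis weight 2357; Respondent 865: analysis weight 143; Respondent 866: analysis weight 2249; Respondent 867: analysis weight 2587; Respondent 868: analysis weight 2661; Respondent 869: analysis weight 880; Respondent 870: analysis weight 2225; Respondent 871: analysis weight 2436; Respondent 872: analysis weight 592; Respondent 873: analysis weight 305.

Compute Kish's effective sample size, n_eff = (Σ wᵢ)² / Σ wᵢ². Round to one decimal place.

Σ wᵢ = 23866
Σ wᵢ² = 55179914
n_eff = 23866² / 55179914 = 569585956 / 55179914 = 10.322342

10.3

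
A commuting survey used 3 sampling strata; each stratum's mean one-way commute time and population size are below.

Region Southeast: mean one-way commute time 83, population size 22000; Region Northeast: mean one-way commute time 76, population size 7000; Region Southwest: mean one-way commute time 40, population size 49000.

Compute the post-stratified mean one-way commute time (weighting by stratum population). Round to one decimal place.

Σ Nₕ·x̄ₕ = 83×22000 + 76×7000 + 40×49000
  = 1826000 + 532000 + 1960000 = 4318000
Σ Nₕ = 22000 + 7000 + 49000 = 78000
Overall mean = 4318000 / 78000 = 55.358974

55.4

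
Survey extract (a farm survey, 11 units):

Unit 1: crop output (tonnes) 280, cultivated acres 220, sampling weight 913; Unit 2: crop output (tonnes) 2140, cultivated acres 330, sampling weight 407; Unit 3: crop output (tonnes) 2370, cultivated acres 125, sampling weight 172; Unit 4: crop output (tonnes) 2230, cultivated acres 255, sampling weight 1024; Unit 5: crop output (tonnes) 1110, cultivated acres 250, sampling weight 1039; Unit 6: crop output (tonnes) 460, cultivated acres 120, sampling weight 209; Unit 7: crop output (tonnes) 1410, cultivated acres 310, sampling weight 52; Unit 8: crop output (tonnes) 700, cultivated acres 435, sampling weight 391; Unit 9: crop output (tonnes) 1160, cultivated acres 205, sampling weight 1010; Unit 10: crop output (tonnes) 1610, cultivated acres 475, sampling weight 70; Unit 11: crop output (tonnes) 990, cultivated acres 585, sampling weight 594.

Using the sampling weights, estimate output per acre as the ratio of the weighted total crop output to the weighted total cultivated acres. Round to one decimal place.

Σ wᵢ·y = 280×913 + 2140×407 + 2370×172 + 2230×1024 + 1110×1039 + 460×209 + 1410×52 + 700×391 + 1160×1010 + 1610×70 + 990×594
  = 7286590
Σ wᵢ·x = 1676615
Ratio = 7286590 / 1676615 = 4.3460127

4.3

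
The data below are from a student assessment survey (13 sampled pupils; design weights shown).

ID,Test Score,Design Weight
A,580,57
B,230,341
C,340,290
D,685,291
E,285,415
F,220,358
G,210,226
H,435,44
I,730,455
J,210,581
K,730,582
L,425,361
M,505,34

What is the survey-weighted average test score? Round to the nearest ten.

Weighted sum = 1722675
Sum of weights = 4035
Weighted mean = 1722675 / 4035 = 426.93309

430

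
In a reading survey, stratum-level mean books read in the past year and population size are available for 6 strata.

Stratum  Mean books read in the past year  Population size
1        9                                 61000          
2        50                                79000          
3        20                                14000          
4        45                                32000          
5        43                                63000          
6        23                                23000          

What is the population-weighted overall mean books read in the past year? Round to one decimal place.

Σ Nₕ·x̄ₕ = 9×61000 + 50×79000 + 20×14000 + 45×32000 + 43×63000 + 23×23000
  = 549000 + 3950000 + 280000 + 1440000 + 2709000 + 529000 = 9457000
Σ Nₕ = 61000 + 79000 + 14000 + 32000 + 63000 + 23000 = 272000
Overall mean = 9457000 / 272000 = 34.768382

34.8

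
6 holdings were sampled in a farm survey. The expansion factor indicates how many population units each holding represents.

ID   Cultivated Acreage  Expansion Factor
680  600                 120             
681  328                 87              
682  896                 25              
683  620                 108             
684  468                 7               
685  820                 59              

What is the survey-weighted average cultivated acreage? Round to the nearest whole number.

Weighted sum = 600×120 + 328×87 + 896×25 + 620×108 + 468×7 + 820×59
  = 241552
Sum of weights = 120 + 87 + 25 + 108 + 7 + 59 = 406
Weighted mean = 241552 / 406 = 594.95567

595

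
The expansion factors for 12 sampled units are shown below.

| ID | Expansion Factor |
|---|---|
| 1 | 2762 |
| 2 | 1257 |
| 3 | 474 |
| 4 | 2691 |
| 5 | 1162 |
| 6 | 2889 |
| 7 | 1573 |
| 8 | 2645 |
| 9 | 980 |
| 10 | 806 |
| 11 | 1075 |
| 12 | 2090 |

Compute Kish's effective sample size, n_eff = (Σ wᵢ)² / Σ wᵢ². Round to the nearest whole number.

Σ wᵢ = 2762 + 1257 + 474 + 2691 + 1162 + 2889 + 1573 + 2645 + 980 + 806 + 1075 + 2090 = 20404
Σ wᵢ² = 42975530
n_eff = 20404² / 42975530 = 416323216 / 42975530 = 9.6874481

10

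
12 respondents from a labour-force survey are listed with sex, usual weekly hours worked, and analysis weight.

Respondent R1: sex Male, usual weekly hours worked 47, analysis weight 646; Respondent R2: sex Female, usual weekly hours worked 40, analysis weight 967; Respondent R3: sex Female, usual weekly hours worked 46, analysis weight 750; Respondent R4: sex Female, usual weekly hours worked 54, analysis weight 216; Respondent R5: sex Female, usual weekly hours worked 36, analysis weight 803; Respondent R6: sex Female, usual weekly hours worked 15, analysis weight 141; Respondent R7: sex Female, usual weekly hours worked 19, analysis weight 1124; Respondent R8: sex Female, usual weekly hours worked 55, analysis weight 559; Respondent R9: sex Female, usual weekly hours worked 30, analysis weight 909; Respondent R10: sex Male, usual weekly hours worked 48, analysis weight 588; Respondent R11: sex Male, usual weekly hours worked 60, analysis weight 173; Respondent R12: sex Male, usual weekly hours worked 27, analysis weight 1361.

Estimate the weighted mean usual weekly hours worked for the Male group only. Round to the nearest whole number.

Male rows: R1, R10, R11, R12
Weighted sum = 105713
Sum of weights = 2768
Weighted mean = 105713 / 2768 = 38.191113

38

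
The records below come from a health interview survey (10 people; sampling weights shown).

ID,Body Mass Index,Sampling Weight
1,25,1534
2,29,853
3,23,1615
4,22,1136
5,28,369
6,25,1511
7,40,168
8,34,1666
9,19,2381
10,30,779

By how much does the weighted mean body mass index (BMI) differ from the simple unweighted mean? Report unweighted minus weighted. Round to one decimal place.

Unweighted sum = 275
Unweighted mean = 275 / 10 = 27.5
Weighted sum = 305304
Sum of weights = 1534 + 853 + 1615 + 1136 + 369 + 1511 + 168 + 1666 + 2381 + 779 = 12012
Weighted mean = 305304 / 12012 = 25.416583
Difference (unweighted minus weighted) = 2.0834166

2.1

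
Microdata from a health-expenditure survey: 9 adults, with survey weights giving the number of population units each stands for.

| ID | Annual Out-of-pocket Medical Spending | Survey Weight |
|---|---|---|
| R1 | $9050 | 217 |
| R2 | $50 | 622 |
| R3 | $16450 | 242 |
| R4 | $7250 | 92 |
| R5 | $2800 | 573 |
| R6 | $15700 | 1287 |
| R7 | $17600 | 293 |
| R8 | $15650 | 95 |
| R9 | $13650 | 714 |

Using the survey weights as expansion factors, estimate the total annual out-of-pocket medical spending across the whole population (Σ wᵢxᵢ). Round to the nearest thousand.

44843000

Weighted total = 9050×217 + 50×622 + 16450×242 + 7250×92 + 2800×573 + 15700×1287 + 17600×293 + 15650×95 + 13650×714
  = 1963850 + 31100 + 3980900 + 667000 + 1604400 + 20205900 + 5156800 + 1486750 + 9746100 = 44842800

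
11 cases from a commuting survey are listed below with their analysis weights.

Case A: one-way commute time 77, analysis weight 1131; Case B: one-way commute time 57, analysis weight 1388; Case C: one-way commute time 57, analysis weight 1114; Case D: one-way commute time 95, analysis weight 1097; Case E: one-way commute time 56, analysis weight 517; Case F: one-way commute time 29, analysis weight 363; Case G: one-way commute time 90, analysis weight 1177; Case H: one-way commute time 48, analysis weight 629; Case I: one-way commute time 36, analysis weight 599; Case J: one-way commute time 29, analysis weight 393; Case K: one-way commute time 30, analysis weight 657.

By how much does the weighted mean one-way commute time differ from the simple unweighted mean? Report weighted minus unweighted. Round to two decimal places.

Unweighted sum = 604
Unweighted mean = 604 / 11 = 54.909091
Weighted sum = 77×1131 + 57×1388 + 57×1114 + 95×1097 + 56×517 + 29×363 + 90×1177 + 48×629 + 36×599 + 29×393 + 30×657
  = 562188
Sum of weights = 9065
Weighted mean = 562188 / 9065 = 62.01743
Difference (weighted minus unweighted) = 7.1083388

7.11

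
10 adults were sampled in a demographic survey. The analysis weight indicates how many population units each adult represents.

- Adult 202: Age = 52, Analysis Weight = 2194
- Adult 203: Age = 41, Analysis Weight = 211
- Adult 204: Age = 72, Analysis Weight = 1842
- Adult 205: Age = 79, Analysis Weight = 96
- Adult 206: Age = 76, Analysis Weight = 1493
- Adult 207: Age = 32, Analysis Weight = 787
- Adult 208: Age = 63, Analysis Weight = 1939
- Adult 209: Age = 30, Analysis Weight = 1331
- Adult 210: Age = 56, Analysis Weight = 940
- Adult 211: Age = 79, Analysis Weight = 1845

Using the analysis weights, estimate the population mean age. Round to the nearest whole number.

Weighted sum = 52×2194 + 41×211 + 72×1842 + 79×96 + 76×1493 + 32×787 + 63×1939 + 30×1331 + 56×940 + 79×1845
  = 762081
Sum of weights = 2194 + 211 + 1842 + 96 + 1493 + 787 + 1939 + 1331 + 940 + 1845 = 12678
Weighted mean = 762081 / 12678 = 60.110506

60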